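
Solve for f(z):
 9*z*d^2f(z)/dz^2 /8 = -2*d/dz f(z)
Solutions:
 f(z) = C1 + C2/z^(7/9)


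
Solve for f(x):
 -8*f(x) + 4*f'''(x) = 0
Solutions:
 f(x) = C3*exp(2^(1/3)*x) + (C1*sin(2^(1/3)*sqrt(3)*x/2) + C2*cos(2^(1/3)*sqrt(3)*x/2))*exp(-2^(1/3)*x/2)


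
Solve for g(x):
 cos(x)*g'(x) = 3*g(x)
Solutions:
 g(x) = C1*(sin(x) + 1)^(3/2)/(sin(x) - 1)^(3/2)


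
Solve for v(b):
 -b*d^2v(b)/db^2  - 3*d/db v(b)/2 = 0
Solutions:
 v(b) = C1 + C2/sqrt(b)


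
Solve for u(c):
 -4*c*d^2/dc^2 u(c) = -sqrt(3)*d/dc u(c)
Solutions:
 u(c) = C1 + C2*c^(sqrt(3)/4 + 1)


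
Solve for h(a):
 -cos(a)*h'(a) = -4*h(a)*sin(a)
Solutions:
 h(a) = C1/cos(a)^4


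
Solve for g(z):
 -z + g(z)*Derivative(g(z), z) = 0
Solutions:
 g(z) = -sqrt(C1 + z^2)
 g(z) = sqrt(C1 + z^2)


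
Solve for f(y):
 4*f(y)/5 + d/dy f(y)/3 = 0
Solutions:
 f(y) = C1*exp(-12*y/5)


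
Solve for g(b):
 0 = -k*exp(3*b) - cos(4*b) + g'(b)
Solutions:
 g(b) = C1 + k*exp(3*b)/3 + sin(4*b)/4


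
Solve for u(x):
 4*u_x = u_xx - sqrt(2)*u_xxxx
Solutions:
 u(x) = C1 + C2*exp(3^(1/3)*x*(sqrt(2)*3^(1/3)/(sqrt(3)*sqrt(216 - sqrt(2))/2 + 9*sqrt(2))^(1/3) + 2*(sqrt(3)*sqrt(216 - sqrt(2))/2 + 9*sqrt(2))^(1/3))/12)*sin(x*(-3*sqrt(6)/(3*sqrt(3)*sqrt(216 - sqrt(2))/2 + 27*sqrt(2))^(1/3) + 2*sqrt(3)*(3*sqrt(3)*sqrt(216 - sqrt(2))/2 + 27*sqrt(2))^(1/3))/12) + C3*exp(3^(1/3)*x*(sqrt(2)*3^(1/3)/(sqrt(3)*sqrt(216 - sqrt(2))/2 + 9*sqrt(2))^(1/3) + 2*(sqrt(3)*sqrt(216 - sqrt(2))/2 + 9*sqrt(2))^(1/3))/12)*cos(x*(-3*sqrt(6)/(3*sqrt(3)*sqrt(216 - sqrt(2))/2 + 27*sqrt(2))^(1/3) + 2*sqrt(3)*(3*sqrt(3)*sqrt(216 - sqrt(2))/2 + 27*sqrt(2))^(1/3))/12) + C4*exp(-3^(1/3)*x*(sqrt(2)*3^(1/3)/(sqrt(3)*sqrt(216 - sqrt(2))/2 + 9*sqrt(2))^(1/3) + 2*(sqrt(3)*sqrt(216 - sqrt(2))/2 + 9*sqrt(2))^(1/3))/6)


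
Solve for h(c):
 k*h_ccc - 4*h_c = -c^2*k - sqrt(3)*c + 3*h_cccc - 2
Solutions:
 h(c) = C1 + C2*exp(c*(-k^2/(-k^3/27 + sqrt(-k^6 + (486 - k^3)^2)/27 + 18)^(1/3) + 3*k - 9*(-k^3/27 + sqrt(-k^6 + (486 - k^3)^2)/27 + 18)^(1/3))/27) + C3*exp(c*(-4*k^2/((-1 + sqrt(3)*I)*(-k^3/27 + sqrt(-k^6 + (486 - k^3)^2)/27 + 18)^(1/3)) + 6*k + 9*(-k^3/27 + sqrt(-k^6 + (486 - k^3)^2)/27 + 18)^(1/3) - 9*sqrt(3)*I*(-k^3/27 + sqrt(-k^6 + (486 - k^3)^2)/27 + 18)^(1/3))/54) + C4*exp(c*(4*k^2/((1 + sqrt(3)*I)*(-k^3/27 + sqrt(-k^6 + (486 - k^3)^2)/27 + 18)^(1/3)) + 6*k + 9*(-k^3/27 + sqrt(-k^6 + (486 - k^3)^2)/27 + 18)^(1/3) + 9*sqrt(3)*I*(-k^3/27 + sqrt(-k^6 + (486 - k^3)^2)/27 + 18)^(1/3))/54) + c^3*k/12 + sqrt(3)*c^2/8 + c*k^2/8 + c/2


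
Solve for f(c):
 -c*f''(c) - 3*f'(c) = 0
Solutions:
 f(c) = C1 + C2/c^2


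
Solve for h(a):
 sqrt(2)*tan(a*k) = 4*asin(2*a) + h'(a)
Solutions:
 h(a) = C1 - 4*a*asin(2*a) - 2*sqrt(1 - 4*a^2) + sqrt(2)*Piecewise((-log(cos(a*k))/k, Ne(k, 0)), (0, True))


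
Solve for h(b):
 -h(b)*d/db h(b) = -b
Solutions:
 h(b) = -sqrt(C1 + b^2)
 h(b) = sqrt(C1 + b^2)


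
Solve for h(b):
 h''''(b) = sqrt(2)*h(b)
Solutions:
 h(b) = C1*exp(-2^(1/8)*b) + C2*exp(2^(1/8)*b) + C3*sin(2^(1/8)*b) + C4*cos(2^(1/8)*b)


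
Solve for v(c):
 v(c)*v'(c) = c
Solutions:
 v(c) = -sqrt(C1 + c^2)
 v(c) = sqrt(C1 + c^2)


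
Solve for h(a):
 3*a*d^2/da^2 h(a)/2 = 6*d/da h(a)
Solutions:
 h(a) = C1 + C2*a^5


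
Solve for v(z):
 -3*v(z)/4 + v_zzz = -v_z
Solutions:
 v(z) = C1*exp(3^(1/3)*z*(-(27 + sqrt(921))^(1/3) + 4*3^(1/3)/(27 + sqrt(921))^(1/3))/12)*sin(3^(1/6)*z*((27 + sqrt(921))^(-1/3) + 3^(2/3)*(27 + sqrt(921))^(1/3)/12)) + C2*exp(3^(1/3)*z*(-(27 + sqrt(921))^(1/3) + 4*3^(1/3)/(27 + sqrt(921))^(1/3))/12)*cos(3^(1/6)*z*((27 + sqrt(921))^(-1/3) + 3^(2/3)*(27 + sqrt(921))^(1/3)/12)) + C3*exp(-3^(1/3)*z*(-(27 + sqrt(921))^(1/3) + 4*3^(1/3)/(27 + sqrt(921))^(1/3))/6)


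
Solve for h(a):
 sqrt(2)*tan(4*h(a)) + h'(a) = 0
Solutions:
 h(a) = -asin(C1*exp(-4*sqrt(2)*a))/4 + pi/4
 h(a) = asin(C1*exp(-4*sqrt(2)*a))/4


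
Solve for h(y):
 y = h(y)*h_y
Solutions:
 h(y) = -sqrt(C1 + y^2)
 h(y) = sqrt(C1 + y^2)


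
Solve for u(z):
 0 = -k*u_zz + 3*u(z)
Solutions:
 u(z) = C1*exp(-sqrt(3)*z*sqrt(1/k)) + C2*exp(sqrt(3)*z*sqrt(1/k))


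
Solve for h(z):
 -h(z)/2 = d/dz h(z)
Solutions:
 h(z) = C1*exp(-z/2)


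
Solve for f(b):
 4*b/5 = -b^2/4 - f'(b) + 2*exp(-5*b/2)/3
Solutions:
 f(b) = C1 - b^3/12 - 2*b^2/5 - 4*exp(-5*b/2)/15


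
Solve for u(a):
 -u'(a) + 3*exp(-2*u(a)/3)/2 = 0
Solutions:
 u(a) = 3*log(-sqrt(C1 + 3*a)) - 3*log(3)/2
 u(a) = 3*log(C1 + 3*a)/2 - 3*log(3)/2


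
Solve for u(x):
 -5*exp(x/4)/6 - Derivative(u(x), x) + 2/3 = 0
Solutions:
 u(x) = C1 + 2*x/3 - 10*exp(x/4)/3


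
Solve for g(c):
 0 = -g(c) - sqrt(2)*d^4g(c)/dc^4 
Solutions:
 g(c) = (C1*sin(2^(3/8)*c/2) + C2*cos(2^(3/8)*c/2))*exp(-2^(3/8)*c/2) + (C3*sin(2^(3/8)*c/2) + C4*cos(2^(3/8)*c/2))*exp(2^(3/8)*c/2)


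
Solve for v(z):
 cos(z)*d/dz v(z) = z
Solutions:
 v(z) = C1 + Integral(z/cos(z), z)


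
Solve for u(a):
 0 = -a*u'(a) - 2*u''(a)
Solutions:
 u(a) = C1 + C2*erf(a/2)


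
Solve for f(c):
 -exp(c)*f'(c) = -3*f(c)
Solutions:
 f(c) = C1*exp(-3*exp(-c))


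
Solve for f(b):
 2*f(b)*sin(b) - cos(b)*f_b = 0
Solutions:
 f(b) = C1/cos(b)^2


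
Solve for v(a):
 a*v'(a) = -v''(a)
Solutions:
 v(a) = C1 + C2*erf(sqrt(2)*a/2)


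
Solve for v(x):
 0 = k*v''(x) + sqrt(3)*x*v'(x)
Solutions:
 v(x) = C1 + C2*sqrt(k)*erf(sqrt(2)*3^(1/4)*x*sqrt(1/k)/2)


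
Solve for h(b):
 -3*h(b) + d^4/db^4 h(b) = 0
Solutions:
 h(b) = C1*exp(-3^(1/4)*b) + C2*exp(3^(1/4)*b) + C3*sin(3^(1/4)*b) + C4*cos(3^(1/4)*b)


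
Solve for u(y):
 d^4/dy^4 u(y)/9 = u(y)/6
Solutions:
 u(y) = C1*exp(-2^(3/4)*3^(1/4)*y/2) + C2*exp(2^(3/4)*3^(1/4)*y/2) + C3*sin(2^(3/4)*3^(1/4)*y/2) + C4*cos(2^(3/4)*3^(1/4)*y/2)


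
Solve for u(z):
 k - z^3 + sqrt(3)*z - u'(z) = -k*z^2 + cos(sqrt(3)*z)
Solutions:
 u(z) = C1 + k*z^3/3 + k*z - z^4/4 + sqrt(3)*z^2/2 - sqrt(3)*sin(sqrt(3)*z)/3


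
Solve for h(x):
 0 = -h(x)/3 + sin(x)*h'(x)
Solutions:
 h(x) = C1*(cos(x) - 1)^(1/6)/(cos(x) + 1)^(1/6)


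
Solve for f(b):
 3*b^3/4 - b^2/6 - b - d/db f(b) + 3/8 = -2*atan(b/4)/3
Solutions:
 f(b) = C1 + 3*b^4/16 - b^3/18 - b^2/2 + 2*b*atan(b/4)/3 + 3*b/8 - 4*log(b^2 + 16)/3


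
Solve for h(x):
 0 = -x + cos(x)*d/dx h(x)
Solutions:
 h(x) = C1 + Integral(x/cos(x), x)


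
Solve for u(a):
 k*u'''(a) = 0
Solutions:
 u(a) = C1 + C2*a + C3*a^2


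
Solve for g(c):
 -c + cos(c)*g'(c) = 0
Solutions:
 g(c) = C1 + Integral(c/cos(c), c)


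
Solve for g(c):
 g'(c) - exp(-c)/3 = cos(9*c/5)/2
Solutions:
 g(c) = C1 + 5*sin(9*c/5)/18 - exp(-c)/3


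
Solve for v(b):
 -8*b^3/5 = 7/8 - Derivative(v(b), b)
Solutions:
 v(b) = C1 + 2*b^4/5 + 7*b/8


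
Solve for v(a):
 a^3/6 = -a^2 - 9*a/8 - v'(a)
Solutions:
 v(a) = C1 - a^4/24 - a^3/3 - 9*a^2/16


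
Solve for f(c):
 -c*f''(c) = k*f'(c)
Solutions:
 f(c) = C1 + c^(1 - re(k))*(C2*sin(log(c)*Abs(im(k))) + C3*cos(log(c)*im(k)))


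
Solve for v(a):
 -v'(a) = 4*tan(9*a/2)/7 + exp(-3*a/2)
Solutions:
 v(a) = C1 - 4*log(tan(9*a/2)^2 + 1)/63 + 2*exp(-3*a/2)/3


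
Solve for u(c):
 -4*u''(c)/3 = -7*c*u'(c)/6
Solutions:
 u(c) = C1 + C2*erfi(sqrt(7)*c/4)


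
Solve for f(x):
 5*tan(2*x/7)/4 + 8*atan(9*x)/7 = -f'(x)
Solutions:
 f(x) = C1 - 8*x*atan(9*x)/7 + 4*log(81*x^2 + 1)/63 + 35*log(cos(2*x/7))/8


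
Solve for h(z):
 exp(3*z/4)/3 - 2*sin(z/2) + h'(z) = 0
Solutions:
 h(z) = C1 - 4*exp(3*z/4)/9 - 4*cos(z/2)


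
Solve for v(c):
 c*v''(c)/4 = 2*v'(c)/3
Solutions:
 v(c) = C1 + C2*c^(11/3)


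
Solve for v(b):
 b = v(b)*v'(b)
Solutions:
 v(b) = -sqrt(C1 + b^2)
 v(b) = sqrt(C1 + b^2)


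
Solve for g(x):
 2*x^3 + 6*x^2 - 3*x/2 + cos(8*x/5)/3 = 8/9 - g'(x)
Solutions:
 g(x) = C1 - x^4/2 - 2*x^3 + 3*x^2/4 + 8*x/9 - 5*sin(8*x/5)/24


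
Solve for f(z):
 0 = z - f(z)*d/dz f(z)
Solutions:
 f(z) = -sqrt(C1 + z^2)
 f(z) = sqrt(C1 + z^2)


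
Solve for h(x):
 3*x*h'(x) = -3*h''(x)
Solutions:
 h(x) = C1 + C2*erf(sqrt(2)*x/2)


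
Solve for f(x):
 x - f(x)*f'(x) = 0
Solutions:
 f(x) = -sqrt(C1 + x^2)
 f(x) = sqrt(C1 + x^2)


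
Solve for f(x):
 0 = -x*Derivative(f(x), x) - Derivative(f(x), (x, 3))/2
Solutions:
 f(x) = C1 + Integral(C2*airyai(-2^(1/3)*x) + C3*airybi(-2^(1/3)*x), x)


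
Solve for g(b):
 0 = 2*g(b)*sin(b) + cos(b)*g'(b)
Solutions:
 g(b) = C1*cos(b)^2


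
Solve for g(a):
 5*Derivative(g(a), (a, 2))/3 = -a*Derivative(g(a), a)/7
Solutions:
 g(a) = C1 + C2*erf(sqrt(210)*a/70)


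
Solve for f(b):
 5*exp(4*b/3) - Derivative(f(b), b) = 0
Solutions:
 f(b) = C1 + 15*exp(4*b/3)/4


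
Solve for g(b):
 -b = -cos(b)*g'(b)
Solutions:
 g(b) = C1 + Integral(b/cos(b), b)


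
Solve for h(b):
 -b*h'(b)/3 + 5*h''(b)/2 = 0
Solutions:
 h(b) = C1 + C2*erfi(sqrt(15)*b/15)


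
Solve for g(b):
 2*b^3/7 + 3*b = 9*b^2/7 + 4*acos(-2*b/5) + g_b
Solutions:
 g(b) = C1 + b^4/14 - 3*b^3/7 + 3*b^2/2 - 4*b*acos(-2*b/5) - 2*sqrt(25 - 4*b^2)


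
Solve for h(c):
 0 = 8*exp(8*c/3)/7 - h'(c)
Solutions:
 h(c) = C1 + 3*exp(8*c/3)/7


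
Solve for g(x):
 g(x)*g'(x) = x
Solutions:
 g(x) = -sqrt(C1 + x^2)
 g(x) = sqrt(C1 + x^2)


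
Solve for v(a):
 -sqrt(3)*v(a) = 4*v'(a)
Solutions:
 v(a) = C1*exp(-sqrt(3)*a/4)


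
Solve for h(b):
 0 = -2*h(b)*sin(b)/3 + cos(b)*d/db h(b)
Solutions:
 h(b) = C1/cos(b)^(2/3)


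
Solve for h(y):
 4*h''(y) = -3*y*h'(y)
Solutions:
 h(y) = C1 + C2*erf(sqrt(6)*y/4)


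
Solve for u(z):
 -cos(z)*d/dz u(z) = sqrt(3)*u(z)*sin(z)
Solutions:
 u(z) = C1*cos(z)^(sqrt(3))


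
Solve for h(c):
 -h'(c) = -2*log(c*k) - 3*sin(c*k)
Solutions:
 h(c) = C1 + 2*c*log(c*k) - 2*c + 3*Piecewise((-cos(c*k)/k, Ne(k, 0)), (0, True))


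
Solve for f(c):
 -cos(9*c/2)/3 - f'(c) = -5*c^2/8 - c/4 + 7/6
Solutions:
 f(c) = C1 + 5*c^3/24 + c^2/8 - 7*c/6 - 2*sin(9*c/2)/27


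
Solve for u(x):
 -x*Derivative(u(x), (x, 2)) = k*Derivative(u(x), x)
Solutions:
 u(x) = C1 + x^(1 - re(k))*(C2*sin(log(x)*Abs(im(k))) + C3*cos(log(x)*im(k)))


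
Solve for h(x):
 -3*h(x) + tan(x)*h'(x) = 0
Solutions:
 h(x) = C1*sin(x)^3


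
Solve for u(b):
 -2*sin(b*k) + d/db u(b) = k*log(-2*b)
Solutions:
 u(b) = C1 + b*k*(log(-b) - 1) + b*k*log(2) + 2*Piecewise((-cos(b*k)/k, Ne(k, 0)), (0, True))


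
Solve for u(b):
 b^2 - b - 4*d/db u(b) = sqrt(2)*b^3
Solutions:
 u(b) = C1 - sqrt(2)*b^4/16 + b^3/12 - b^2/8


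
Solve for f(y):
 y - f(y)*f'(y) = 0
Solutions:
 f(y) = -sqrt(C1 + y^2)
 f(y) = sqrt(C1 + y^2)


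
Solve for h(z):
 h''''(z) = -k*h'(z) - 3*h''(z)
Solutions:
 h(z) = C1 + C2*exp(2^(1/3)*z*(-2^(1/3)*(k + sqrt(k^2 + 4))^(1/3)/2 + (k + sqrt(k^2 + 4))^(-1/3))) + C3*exp(2^(1/3)*z*(2^(1/3)*(k + sqrt(k^2 + 4))^(1/3)/4 - 2^(1/3)*sqrt(3)*I*(k + sqrt(k^2 + 4))^(1/3)/4 + 2/((-1 + sqrt(3)*I)*(k + sqrt(k^2 + 4))^(1/3)))) + C4*exp(2^(1/3)*z*(2^(1/3)*(k + sqrt(k^2 + 4))^(1/3)/4 + 2^(1/3)*sqrt(3)*I*(k + sqrt(k^2 + 4))^(1/3)/4 - 2/((1 + sqrt(3)*I)*(k + sqrt(k^2 + 4))^(1/3))))


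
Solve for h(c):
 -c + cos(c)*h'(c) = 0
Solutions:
 h(c) = C1 + Integral(c/cos(c), c)


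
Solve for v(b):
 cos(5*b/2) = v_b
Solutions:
 v(b) = C1 + 2*sin(5*b/2)/5


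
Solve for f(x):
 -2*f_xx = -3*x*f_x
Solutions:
 f(x) = C1 + C2*erfi(sqrt(3)*x/2)


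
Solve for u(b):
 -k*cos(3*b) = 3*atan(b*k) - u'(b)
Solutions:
 u(b) = C1 + k*sin(3*b)/3 + 3*Piecewise((b*atan(b*k) - log(b^2*k^2 + 1)/(2*k), Ne(k, 0)), (0, True))


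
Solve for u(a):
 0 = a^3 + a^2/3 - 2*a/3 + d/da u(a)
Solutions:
 u(a) = C1 - a^4/4 - a^3/9 + a^2/3


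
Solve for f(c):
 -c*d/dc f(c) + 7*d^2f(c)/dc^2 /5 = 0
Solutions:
 f(c) = C1 + C2*erfi(sqrt(70)*c/14)


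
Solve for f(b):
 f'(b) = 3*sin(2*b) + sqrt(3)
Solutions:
 f(b) = C1 + sqrt(3)*b - 3*cos(2*b)/2


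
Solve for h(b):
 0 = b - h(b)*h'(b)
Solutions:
 h(b) = -sqrt(C1 + b^2)
 h(b) = sqrt(C1 + b^2)


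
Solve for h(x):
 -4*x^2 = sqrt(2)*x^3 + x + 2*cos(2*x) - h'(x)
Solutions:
 h(x) = C1 + sqrt(2)*x^4/4 + 4*x^3/3 + x^2/2 + sin(2*x)


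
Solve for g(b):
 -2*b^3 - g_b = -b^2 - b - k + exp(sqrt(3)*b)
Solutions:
 g(b) = C1 - b^4/2 + b^3/3 + b^2/2 + b*k - sqrt(3)*exp(sqrt(3)*b)/3


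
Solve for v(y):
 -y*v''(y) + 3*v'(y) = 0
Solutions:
 v(y) = C1 + C2*y^4


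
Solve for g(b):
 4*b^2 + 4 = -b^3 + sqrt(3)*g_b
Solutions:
 g(b) = C1 + sqrt(3)*b^4/12 + 4*sqrt(3)*b^3/9 + 4*sqrt(3)*b/3


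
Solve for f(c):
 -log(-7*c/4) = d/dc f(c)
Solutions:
 f(c) = C1 - c*log(-c) + c*(-log(7) + 1 + 2*log(2))


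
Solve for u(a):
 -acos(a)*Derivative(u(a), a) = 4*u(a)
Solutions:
 u(a) = C1*exp(-4*Integral(1/acos(a), a))


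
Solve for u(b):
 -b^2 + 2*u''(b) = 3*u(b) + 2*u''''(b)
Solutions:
 u(b) = -b^2/3 + (C1*sin(2^(3/4)*3^(1/4)*b*sin(atan(sqrt(5))/2)/2) + C2*cos(2^(3/4)*3^(1/4)*b*sin(atan(sqrt(5))/2)/2))*exp(-2^(3/4)*3^(1/4)*b*cos(atan(sqrt(5))/2)/2) + (C3*sin(2^(3/4)*3^(1/4)*b*sin(atan(sqrt(5))/2)/2) + C4*cos(2^(3/4)*3^(1/4)*b*sin(atan(sqrt(5))/2)/2))*exp(2^(3/4)*3^(1/4)*b*cos(atan(sqrt(5))/2)/2) - 4/9


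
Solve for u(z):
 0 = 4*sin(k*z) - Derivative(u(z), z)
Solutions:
 u(z) = C1 - 4*cos(k*z)/k


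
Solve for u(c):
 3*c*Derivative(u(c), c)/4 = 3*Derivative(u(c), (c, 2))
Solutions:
 u(c) = C1 + C2*erfi(sqrt(2)*c/4)


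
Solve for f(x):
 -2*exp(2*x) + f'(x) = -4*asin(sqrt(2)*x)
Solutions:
 f(x) = C1 - 4*x*asin(sqrt(2)*x) - 2*sqrt(2)*sqrt(1 - 2*x^2) + exp(2*x)


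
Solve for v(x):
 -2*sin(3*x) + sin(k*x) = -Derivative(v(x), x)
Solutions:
 v(x) = C1 - 2*cos(3*x)/3 + cos(k*x)/k


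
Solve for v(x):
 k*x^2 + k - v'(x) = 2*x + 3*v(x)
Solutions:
 v(x) = C1*exp(-3*x) + k*x^2/3 - 2*k*x/9 + 11*k/27 - 2*x/3 + 2/9


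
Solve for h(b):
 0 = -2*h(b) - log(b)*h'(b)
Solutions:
 h(b) = C1*exp(-2*li(b))


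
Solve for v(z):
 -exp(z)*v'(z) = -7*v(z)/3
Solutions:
 v(z) = C1*exp(-7*exp(-z)/3)


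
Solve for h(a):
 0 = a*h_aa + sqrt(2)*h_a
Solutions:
 h(a) = C1 + C2*a^(1 - sqrt(2))


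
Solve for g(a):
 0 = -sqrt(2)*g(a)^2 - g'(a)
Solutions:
 g(a) = 1/(C1 + sqrt(2)*a)


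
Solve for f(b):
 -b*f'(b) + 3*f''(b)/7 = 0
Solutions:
 f(b) = C1 + C2*erfi(sqrt(42)*b/6)


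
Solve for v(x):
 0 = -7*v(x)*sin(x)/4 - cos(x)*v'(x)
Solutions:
 v(x) = C1*cos(x)^(7/4)


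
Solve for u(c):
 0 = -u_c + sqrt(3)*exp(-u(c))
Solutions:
 u(c) = log(C1 + sqrt(3)*c)


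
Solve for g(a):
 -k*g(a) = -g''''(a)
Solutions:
 g(a) = C1*exp(-a*k^(1/4)) + C2*exp(a*k^(1/4)) + C3*exp(-I*a*k^(1/4)) + C4*exp(I*a*k^(1/4))


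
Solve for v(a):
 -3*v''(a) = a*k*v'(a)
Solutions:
 v(a) = Piecewise((-sqrt(6)*sqrt(pi)*C1*erf(sqrt(6)*a*sqrt(k)/6)/(2*sqrt(k)) - C2, (k > 0) | (k < 0)), (-C1*a - C2, True))


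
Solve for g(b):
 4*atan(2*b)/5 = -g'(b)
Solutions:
 g(b) = C1 - 4*b*atan(2*b)/5 + log(4*b^2 + 1)/5


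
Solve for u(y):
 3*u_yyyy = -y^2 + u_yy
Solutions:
 u(y) = C1 + C2*y + C3*exp(-sqrt(3)*y/3) + C4*exp(sqrt(3)*y/3) + y^4/12 + 3*y^2


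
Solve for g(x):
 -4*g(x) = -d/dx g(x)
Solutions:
 g(x) = C1*exp(4*x)


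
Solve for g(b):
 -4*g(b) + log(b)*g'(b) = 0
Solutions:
 g(b) = C1*exp(4*li(b))


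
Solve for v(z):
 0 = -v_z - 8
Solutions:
 v(z) = C1 - 8*z


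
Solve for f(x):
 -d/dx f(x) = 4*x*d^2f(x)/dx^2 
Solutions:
 f(x) = C1 + C2*x^(3/4)


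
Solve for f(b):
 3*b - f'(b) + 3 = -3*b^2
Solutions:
 f(b) = C1 + b^3 + 3*b^2/2 + 3*b


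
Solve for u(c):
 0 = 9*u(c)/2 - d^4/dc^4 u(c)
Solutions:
 u(c) = C1*exp(-2^(3/4)*sqrt(3)*c/2) + C2*exp(2^(3/4)*sqrt(3)*c/2) + C3*sin(2^(3/4)*sqrt(3)*c/2) + C4*cos(2^(3/4)*sqrt(3)*c/2)


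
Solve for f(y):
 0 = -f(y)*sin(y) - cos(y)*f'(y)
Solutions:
 f(y) = C1*cos(y)


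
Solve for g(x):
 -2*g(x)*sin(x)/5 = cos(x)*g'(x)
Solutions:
 g(x) = C1*cos(x)^(2/5)


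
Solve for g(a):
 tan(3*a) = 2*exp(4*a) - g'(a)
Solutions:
 g(a) = C1 + exp(4*a)/2 + log(cos(3*a))/3


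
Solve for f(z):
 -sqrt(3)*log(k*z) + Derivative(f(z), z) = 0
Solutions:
 f(z) = C1 + sqrt(3)*z*log(k*z) - sqrt(3)*z


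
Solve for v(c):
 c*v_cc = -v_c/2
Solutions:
 v(c) = C1 + C2*sqrt(c)


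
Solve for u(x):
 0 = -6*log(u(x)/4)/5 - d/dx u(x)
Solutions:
 -5*Integral(1/(-log(_y) + 2*log(2)), (_y, u(x)))/6 = C1 - x


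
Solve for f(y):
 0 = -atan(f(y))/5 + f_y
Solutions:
 Integral(1/atan(_y), (_y, f(y))) = C1 + y/5


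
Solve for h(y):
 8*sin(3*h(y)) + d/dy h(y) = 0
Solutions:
 h(y) = -acos((-C1 - exp(48*y))/(C1 - exp(48*y)))/3 + 2*pi/3
 h(y) = acos((-C1 - exp(48*y))/(C1 - exp(48*y)))/3


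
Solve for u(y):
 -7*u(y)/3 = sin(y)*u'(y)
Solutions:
 u(y) = C1*(cos(y) + 1)^(7/6)/(cos(y) - 1)^(7/6)


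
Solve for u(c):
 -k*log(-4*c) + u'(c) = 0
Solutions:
 u(c) = C1 + c*k*log(-c) + c*k*(-1 + 2*log(2))


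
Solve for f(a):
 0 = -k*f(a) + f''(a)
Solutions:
 f(a) = C1*exp(-a*sqrt(k)) + C2*exp(a*sqrt(k))


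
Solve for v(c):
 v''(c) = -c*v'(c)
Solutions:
 v(c) = C1 + C2*erf(sqrt(2)*c/2)


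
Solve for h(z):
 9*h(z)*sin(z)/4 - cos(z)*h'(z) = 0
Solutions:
 h(z) = C1/cos(z)^(9/4)


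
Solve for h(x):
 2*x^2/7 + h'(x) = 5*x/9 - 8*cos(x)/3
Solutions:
 h(x) = C1 - 2*x^3/21 + 5*x^2/18 - 8*sin(x)/3


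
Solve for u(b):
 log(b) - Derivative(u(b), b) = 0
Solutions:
 u(b) = C1 + b*log(b) - b


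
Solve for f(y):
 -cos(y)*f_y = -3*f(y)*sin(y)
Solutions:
 f(y) = C1/cos(y)^3


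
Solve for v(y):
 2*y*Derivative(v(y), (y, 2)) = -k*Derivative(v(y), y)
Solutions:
 v(y) = C1 + y^(1 - re(k)/2)*(C2*sin(log(y)*Abs(im(k))/2) + C3*cos(log(y)*im(k)/2))


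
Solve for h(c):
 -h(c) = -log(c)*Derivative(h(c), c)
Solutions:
 h(c) = C1*exp(li(c))


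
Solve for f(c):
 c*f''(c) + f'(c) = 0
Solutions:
 f(c) = C1 + C2*log(c)


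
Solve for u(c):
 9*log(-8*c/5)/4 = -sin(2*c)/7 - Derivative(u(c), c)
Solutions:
 u(c) = C1 - 9*c*log(-c)/4 - 7*c*log(2) + c*log(10)/4 + 9*c/4 + 2*c*log(5) + cos(2*c)/14


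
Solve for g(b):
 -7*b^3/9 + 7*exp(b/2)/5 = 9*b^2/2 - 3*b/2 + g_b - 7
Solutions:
 g(b) = C1 - 7*b^4/36 - 3*b^3/2 + 3*b^2/4 + 7*b + 14*exp(b/2)/5


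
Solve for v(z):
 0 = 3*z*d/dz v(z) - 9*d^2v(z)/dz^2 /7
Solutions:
 v(z) = C1 + C2*erfi(sqrt(42)*z/6)


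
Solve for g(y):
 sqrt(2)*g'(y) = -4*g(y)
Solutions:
 g(y) = C1*exp(-2*sqrt(2)*y)


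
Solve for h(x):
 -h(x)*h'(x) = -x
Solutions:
 h(x) = -sqrt(C1 + x^2)
 h(x) = sqrt(C1 + x^2)


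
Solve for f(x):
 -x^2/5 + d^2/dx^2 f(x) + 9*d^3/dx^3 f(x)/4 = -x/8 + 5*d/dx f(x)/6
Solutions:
 f(x) = C1 + C2*exp(x*(-2 + sqrt(34))/9) + C3*exp(-x*(2 + sqrt(34))/9) - 2*x^3/25 - 213*x^2/1000 - 2259*x/1250


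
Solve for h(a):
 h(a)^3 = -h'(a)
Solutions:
 h(a) = -sqrt(2)*sqrt(-1/(C1 - a))/2
 h(a) = sqrt(2)*sqrt(-1/(C1 - a))/2


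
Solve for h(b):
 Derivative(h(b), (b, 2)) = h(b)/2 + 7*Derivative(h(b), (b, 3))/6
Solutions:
 h(b) = C1*exp(b*(8*2^(1/3)/(7*sqrt(345) + 131)^(1/3) + 8 + 2^(2/3)*(7*sqrt(345) + 131)^(1/3))/28)*sin(2^(1/3)*sqrt(3)*b*(-2^(1/3)*(7*sqrt(345) + 131)^(1/3) + 8/(7*sqrt(345) + 131)^(1/3))/28) + C2*exp(b*(8*2^(1/3)/(7*sqrt(345) + 131)^(1/3) + 8 + 2^(2/3)*(7*sqrt(345) + 131)^(1/3))/28)*cos(2^(1/3)*sqrt(3)*b*(-2^(1/3)*(7*sqrt(345) + 131)^(1/3) + 8/(7*sqrt(345) + 131)^(1/3))/28) + C3*exp(b*(-2^(2/3)*(7*sqrt(345) + 131)^(1/3) - 8*2^(1/3)/(7*sqrt(345) + 131)^(1/3) + 4)/14)


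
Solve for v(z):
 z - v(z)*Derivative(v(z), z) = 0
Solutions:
 v(z) = -sqrt(C1 + z^2)
 v(z) = sqrt(C1 + z^2)


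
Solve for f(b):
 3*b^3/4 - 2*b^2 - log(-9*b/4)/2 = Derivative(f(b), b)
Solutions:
 f(b) = C1 + 3*b^4/16 - 2*b^3/3 - b*log(-b)/2 + b*(-log(3) + 1/2 + log(2))


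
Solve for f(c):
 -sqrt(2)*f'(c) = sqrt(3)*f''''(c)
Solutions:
 f(c) = C1 + C4*exp(-2^(1/6)*3^(5/6)*c/3) + (C2*sin(2^(1/6)*3^(1/3)*c/2) + C3*cos(2^(1/6)*3^(1/3)*c/2))*exp(2^(1/6)*3^(5/6)*c/6)


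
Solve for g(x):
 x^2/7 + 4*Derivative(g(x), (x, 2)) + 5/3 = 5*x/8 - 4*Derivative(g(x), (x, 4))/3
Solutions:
 g(x) = C1 + C2*x + C3*sin(sqrt(3)*x) + C4*cos(sqrt(3)*x) - x^4/336 + 5*x^3/192 - 11*x^2/56


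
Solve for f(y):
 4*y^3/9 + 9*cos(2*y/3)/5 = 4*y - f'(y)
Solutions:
 f(y) = C1 - y^4/9 + 2*y^2 - 27*sin(2*y/3)/10


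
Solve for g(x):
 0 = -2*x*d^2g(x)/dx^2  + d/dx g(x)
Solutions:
 g(x) = C1 + C2*x^(3/2)


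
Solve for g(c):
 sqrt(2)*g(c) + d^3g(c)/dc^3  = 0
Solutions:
 g(c) = C3*exp(-2^(1/6)*c) + (C1*sin(2^(1/6)*sqrt(3)*c/2) + C2*cos(2^(1/6)*sqrt(3)*c/2))*exp(2^(1/6)*c/2)


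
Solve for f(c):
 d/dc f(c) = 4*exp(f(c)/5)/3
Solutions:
 f(c) = 5*log(-1/(C1 + 4*c)) + 5*log(15)


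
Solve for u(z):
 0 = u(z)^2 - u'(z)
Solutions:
 u(z) = -1/(C1 + z)


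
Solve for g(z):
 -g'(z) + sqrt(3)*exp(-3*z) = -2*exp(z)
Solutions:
 g(z) = C1 + 2*exp(z) - sqrt(3)*exp(-3*z)/3


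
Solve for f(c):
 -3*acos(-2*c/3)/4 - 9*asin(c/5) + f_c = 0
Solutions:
 f(c) = C1 + 3*c*acos(-2*c/3)/4 + 9*c*asin(c/5) + 3*sqrt(9 - 4*c^2)/8 + 9*sqrt(25 - c^2)


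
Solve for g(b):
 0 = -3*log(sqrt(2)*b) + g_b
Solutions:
 g(b) = C1 + 3*b*log(b) - 3*b + 3*b*log(2)/2


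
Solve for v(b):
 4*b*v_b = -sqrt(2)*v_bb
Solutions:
 v(b) = C1 + C2*erf(2^(1/4)*b)


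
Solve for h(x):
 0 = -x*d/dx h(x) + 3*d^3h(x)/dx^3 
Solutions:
 h(x) = C1 + Integral(C2*airyai(3^(2/3)*x/3) + C3*airybi(3^(2/3)*x/3), x)


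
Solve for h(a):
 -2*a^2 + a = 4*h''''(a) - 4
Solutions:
 h(a) = C1 + C2*a + C3*a^2 + C4*a^3 - a^6/720 + a^5/480 + a^4/24


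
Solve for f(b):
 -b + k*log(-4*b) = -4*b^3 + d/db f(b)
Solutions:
 f(b) = C1 + b^4 - b^2/2 + b*k*log(-b) + b*k*(-1 + 2*log(2))


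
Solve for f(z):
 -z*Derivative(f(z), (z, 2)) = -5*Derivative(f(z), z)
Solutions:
 f(z) = C1 + C2*z^6


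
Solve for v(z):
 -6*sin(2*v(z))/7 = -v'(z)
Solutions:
 -6*z/7 + log(cos(2*v(z)) - 1)/4 - log(cos(2*v(z)) + 1)/4 = C1


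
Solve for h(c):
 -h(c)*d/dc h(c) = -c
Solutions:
 h(c) = -sqrt(C1 + c^2)
 h(c) = sqrt(C1 + c^2)


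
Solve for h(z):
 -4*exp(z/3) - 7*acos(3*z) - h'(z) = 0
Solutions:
 h(z) = C1 - 7*z*acos(3*z) + 7*sqrt(1 - 9*z^2)/3 - 12*exp(z/3)


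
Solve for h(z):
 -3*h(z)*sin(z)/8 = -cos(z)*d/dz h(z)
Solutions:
 h(z) = C1/cos(z)^(3/8)


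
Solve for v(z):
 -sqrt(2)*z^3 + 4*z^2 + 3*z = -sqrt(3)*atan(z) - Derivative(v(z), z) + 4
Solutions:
 v(z) = C1 + sqrt(2)*z^4/4 - 4*z^3/3 - 3*z^2/2 + 4*z - sqrt(3)*(z*atan(z) - log(z^2 + 1)/2)


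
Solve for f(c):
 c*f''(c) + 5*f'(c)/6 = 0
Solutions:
 f(c) = C1 + C2*c^(1/6)


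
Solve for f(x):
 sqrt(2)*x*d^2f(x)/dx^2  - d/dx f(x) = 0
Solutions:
 f(x) = C1 + C2*x^(sqrt(2)/2 + 1)


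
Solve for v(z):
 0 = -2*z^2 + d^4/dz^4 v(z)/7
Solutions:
 v(z) = C1 + C2*z + C3*z^2 + C4*z^3 + 7*z^6/180


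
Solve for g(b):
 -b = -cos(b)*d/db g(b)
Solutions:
 g(b) = C1 + Integral(b/cos(b), b)


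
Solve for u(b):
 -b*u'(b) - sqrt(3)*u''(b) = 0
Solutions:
 u(b) = C1 + C2*erf(sqrt(2)*3^(3/4)*b/6)


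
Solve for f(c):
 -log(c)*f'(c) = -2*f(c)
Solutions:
 f(c) = C1*exp(2*li(c))


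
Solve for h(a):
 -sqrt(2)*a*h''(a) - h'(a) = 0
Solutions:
 h(a) = C1 + C2*a^(1 - sqrt(2)/2)


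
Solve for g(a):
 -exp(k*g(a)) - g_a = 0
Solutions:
 g(a) = Piecewise((log(1/(C1*k + a*k))/k, Ne(k, 0)), (nan, True))
 g(a) = Piecewise((C1 - a, Eq(k, 0)), (nan, True))


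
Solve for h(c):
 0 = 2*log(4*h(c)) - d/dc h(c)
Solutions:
 -Integral(1/(log(_y) + 2*log(2)), (_y, h(c)))/2 = C1 - c


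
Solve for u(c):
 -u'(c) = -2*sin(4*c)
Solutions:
 u(c) = C1 - cos(4*c)/2


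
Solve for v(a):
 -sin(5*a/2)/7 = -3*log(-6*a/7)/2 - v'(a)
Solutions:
 v(a) = C1 - 3*a*log(-a)/2 - 2*a*log(6) + 3*a/2 + a*log(42)/2 + a*log(7) - 2*cos(5*a/2)/35


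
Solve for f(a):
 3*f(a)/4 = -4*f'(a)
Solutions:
 f(a) = C1*exp(-3*a/16)


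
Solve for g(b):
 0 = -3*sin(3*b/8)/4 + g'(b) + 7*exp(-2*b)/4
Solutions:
 g(b) = C1 - 2*cos(3*b/8) + 7*exp(-2*b)/8


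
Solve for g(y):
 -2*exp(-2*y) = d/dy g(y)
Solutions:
 g(y) = C1 + exp(-2*y)


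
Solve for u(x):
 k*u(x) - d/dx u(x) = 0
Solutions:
 u(x) = C1*exp(k*x)


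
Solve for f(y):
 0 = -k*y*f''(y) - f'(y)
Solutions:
 f(y) = C1 + y^(((re(k) - 1)*re(k) + im(k)^2)/(re(k)^2 + im(k)^2))*(C2*sin(log(y)*Abs(im(k))/(re(k)^2 + im(k)^2)) + C3*cos(log(y)*im(k)/(re(k)^2 + im(k)^2)))


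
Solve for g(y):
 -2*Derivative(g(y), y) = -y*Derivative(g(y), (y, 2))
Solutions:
 g(y) = C1 + C2*y^3


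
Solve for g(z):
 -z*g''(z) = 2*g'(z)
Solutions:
 g(z) = C1 + C2/z


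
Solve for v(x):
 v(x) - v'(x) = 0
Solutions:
 v(x) = C1*exp(x)


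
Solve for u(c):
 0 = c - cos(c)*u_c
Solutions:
 u(c) = C1 + Integral(c/cos(c), c)


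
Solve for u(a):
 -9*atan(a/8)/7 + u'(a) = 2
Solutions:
 u(a) = C1 + 9*a*atan(a/8)/7 + 2*a - 36*log(a^2 + 64)/7


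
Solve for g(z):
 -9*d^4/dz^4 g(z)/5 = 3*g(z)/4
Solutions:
 g(z) = (C1*sin(3^(3/4)*5^(1/4)*z/6) + C2*cos(3^(3/4)*5^(1/4)*z/6))*exp(-3^(3/4)*5^(1/4)*z/6) + (C3*sin(3^(3/4)*5^(1/4)*z/6) + C4*cos(3^(3/4)*5^(1/4)*z/6))*exp(3^(3/4)*5^(1/4)*z/6)


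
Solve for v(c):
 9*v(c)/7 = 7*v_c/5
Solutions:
 v(c) = C1*exp(45*c/49)


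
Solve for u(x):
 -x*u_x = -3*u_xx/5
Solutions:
 u(x) = C1 + C2*erfi(sqrt(30)*x/6)


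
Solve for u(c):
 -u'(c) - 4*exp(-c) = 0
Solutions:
 u(c) = C1 + 4*exp(-c)


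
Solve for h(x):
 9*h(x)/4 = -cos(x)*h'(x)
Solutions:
 h(x) = C1*(sin(x) - 1)^(9/8)/(sin(x) + 1)^(9/8)


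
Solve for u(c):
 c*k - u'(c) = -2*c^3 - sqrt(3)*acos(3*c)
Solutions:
 u(c) = C1 + c^4/2 + c^2*k/2 + sqrt(3)*(c*acos(3*c) - sqrt(1 - 9*c^2)/3)


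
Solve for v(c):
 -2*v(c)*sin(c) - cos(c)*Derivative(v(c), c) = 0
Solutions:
 v(c) = C1*cos(c)^2


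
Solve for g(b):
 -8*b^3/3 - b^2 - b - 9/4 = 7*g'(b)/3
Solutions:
 g(b) = C1 - 2*b^4/7 - b^3/7 - 3*b^2/14 - 27*b/28


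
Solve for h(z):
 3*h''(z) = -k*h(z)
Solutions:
 h(z) = C1*exp(-sqrt(3)*z*sqrt(-k)/3) + C2*exp(sqrt(3)*z*sqrt(-k)/3)


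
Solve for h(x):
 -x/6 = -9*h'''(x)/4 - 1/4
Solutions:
 h(x) = C1 + C2*x + C3*x^2 + x^4/324 - x^3/54


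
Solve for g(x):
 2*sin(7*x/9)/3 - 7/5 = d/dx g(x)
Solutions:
 g(x) = C1 - 7*x/5 - 6*cos(7*x/9)/7


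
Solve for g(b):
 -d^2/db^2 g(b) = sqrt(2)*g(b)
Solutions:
 g(b) = C1*sin(2^(1/4)*b) + C2*cos(2^(1/4)*b)


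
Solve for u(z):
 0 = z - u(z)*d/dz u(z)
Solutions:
 u(z) = -sqrt(C1 + z^2)
 u(z) = sqrt(C1 + z^2)


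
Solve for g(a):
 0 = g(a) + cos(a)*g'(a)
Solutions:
 g(a) = C1*sqrt(sin(a) - 1)/sqrt(sin(a) + 1)


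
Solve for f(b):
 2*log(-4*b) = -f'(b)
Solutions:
 f(b) = C1 - 2*b*log(-b) + 2*b*(1 - 2*log(2))


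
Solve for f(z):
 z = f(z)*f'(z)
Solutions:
 f(z) = -sqrt(C1 + z^2)
 f(z) = sqrt(C1 + z^2)


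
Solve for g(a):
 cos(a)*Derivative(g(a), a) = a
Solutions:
 g(a) = C1 + Integral(a/cos(a), a)


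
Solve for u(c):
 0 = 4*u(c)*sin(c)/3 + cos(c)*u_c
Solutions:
 u(c) = C1*cos(c)^(4/3)


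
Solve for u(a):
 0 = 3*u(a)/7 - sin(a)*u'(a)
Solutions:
 u(a) = C1*(cos(a) - 1)^(3/14)/(cos(a) + 1)^(3/14)


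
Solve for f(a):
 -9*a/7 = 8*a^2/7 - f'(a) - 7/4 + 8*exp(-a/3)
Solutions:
 f(a) = C1 + 8*a^3/21 + 9*a^2/14 - 7*a/4 - 24*exp(-a/3)


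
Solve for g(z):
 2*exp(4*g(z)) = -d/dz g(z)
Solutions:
 g(z) = log(-I*(1/(C1 + 8*z))^(1/4))
 g(z) = log(I*(1/(C1 + 8*z))^(1/4))
 g(z) = log(-(1/(C1 + 8*z))^(1/4))
 g(z) = log(1/(C1 + 8*z))/4


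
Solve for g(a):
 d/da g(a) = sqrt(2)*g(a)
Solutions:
 g(a) = C1*exp(sqrt(2)*a)


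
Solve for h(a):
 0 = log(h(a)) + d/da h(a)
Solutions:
 li(h(a)) = C1 - a


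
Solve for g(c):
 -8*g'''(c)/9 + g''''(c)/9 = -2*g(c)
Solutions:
 g(c) = C1*exp(c*(-sqrt(2)*sqrt(6^(2/3)/(sqrt(138) + 12)^(1/3) + 6^(1/3)*(sqrt(138) + 12)^(1/3) + 8)/2 + 2))*sin(sqrt(2)*c*sqrt(-16 + 6^(2/3)/(sqrt(138) + 12)^(1/3) + 6^(1/3)*(sqrt(138) + 12)^(1/3) + 32*sqrt(2)/sqrt(6^(2/3)/(sqrt(138) + 12)^(1/3) + 6^(1/3)*(sqrt(138) + 12)^(1/3) + 8))/2) + C2*exp(c*(-sqrt(2)*sqrt(6^(2/3)/(sqrt(138) + 12)^(1/3) + 6^(1/3)*(sqrt(138) + 12)^(1/3) + 8)/2 + 2))*cos(sqrt(2)*c*sqrt(-16 + 6^(2/3)/(sqrt(138) + 12)^(1/3) + 6^(1/3)*(sqrt(138) + 12)^(1/3) + 32*sqrt(2)/sqrt(6^(2/3)/(sqrt(138) + 12)^(1/3) + 6^(1/3)*(sqrt(138) + 12)^(1/3) + 8))/2) + C3*exp(c*(2 + sqrt(2)*sqrt(6^(2/3)/(sqrt(138) + 12)^(1/3) + 6^(1/3)*(sqrt(138) + 12)^(1/3) + 8)/2 + sqrt(2)*sqrt(-6^(1/3)*(sqrt(138) + 12)^(1/3) - 6^(2/3)/(sqrt(138) + 12)^(1/3) + 32*sqrt(2)/sqrt(6^(2/3)/(sqrt(138) + 12)^(1/3) + 6^(1/3)*(sqrt(138) + 12)^(1/3) + 8) + 16)/2)) + C4*exp(c*(-sqrt(2)*sqrt(-6^(1/3)*(sqrt(138) + 12)^(1/3) - 6^(2/3)/(sqrt(138) + 12)^(1/3) + 32*sqrt(2)/sqrt(6^(2/3)/(sqrt(138) + 12)^(1/3) + 6^(1/3)*(sqrt(138) + 12)^(1/3) + 8) + 16)/2 + 2 + sqrt(2)*sqrt(6^(2/3)/(sqrt(138) + 12)^(1/3) + 6^(1/3)*(sqrt(138) + 12)^(1/3) + 8)/2))


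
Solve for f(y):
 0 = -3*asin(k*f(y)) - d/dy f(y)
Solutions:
 Integral(1/asin(_y*k), (_y, f(y))) = C1 - 3*y


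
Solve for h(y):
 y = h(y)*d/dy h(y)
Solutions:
 h(y) = -sqrt(C1 + y^2)
 h(y) = sqrt(C1 + y^2)


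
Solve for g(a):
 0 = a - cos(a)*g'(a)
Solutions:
 g(a) = C1 + Integral(a/cos(a), a)


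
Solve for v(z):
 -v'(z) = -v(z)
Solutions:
 v(z) = C1*exp(z)


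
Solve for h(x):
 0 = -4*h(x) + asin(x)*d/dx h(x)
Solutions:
 h(x) = C1*exp(4*Integral(1/asin(x), x))


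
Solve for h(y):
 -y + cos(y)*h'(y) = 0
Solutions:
 h(y) = C1 + Integral(y/cos(y), y)


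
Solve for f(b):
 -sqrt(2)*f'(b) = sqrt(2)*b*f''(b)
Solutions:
 f(b) = C1 + C2*log(b)


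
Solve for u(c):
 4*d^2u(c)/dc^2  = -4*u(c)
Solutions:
 u(c) = C1*sin(c) + C2*cos(c)


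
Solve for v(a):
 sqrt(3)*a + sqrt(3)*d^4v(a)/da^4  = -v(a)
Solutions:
 v(a) = -sqrt(3)*a + (C1*sin(sqrt(2)*3^(7/8)*a/6) + C2*cos(sqrt(2)*3^(7/8)*a/6))*exp(-sqrt(2)*3^(7/8)*a/6) + (C3*sin(sqrt(2)*3^(7/8)*a/6) + C4*cos(sqrt(2)*3^(7/8)*a/6))*exp(sqrt(2)*3^(7/8)*a/6)


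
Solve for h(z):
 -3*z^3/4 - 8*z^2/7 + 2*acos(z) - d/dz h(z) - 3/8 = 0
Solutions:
 h(z) = C1 - 3*z^4/16 - 8*z^3/21 + 2*z*acos(z) - 3*z/8 - 2*sqrt(1 - z^2)


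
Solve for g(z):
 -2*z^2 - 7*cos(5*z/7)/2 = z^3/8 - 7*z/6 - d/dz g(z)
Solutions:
 g(z) = C1 + z^4/32 + 2*z^3/3 - 7*z^2/12 + 49*sin(5*z/7)/10


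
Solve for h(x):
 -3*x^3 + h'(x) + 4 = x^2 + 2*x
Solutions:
 h(x) = C1 + 3*x^4/4 + x^3/3 + x^2 - 4*x


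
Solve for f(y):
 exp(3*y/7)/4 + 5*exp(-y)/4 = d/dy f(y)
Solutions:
 f(y) = C1 + 7*exp(3*y/7)/12 - 5*exp(-y)/4


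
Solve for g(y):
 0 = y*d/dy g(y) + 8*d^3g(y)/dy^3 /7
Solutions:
 g(y) = C1 + Integral(C2*airyai(-7^(1/3)*y/2) + C3*airybi(-7^(1/3)*y/2), y)


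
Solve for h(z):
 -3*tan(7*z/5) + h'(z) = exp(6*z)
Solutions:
 h(z) = C1 + exp(6*z)/6 - 15*log(cos(7*z/5))/7


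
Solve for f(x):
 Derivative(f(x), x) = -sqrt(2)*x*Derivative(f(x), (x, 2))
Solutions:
 f(x) = C1 + C2*x^(1 - sqrt(2)/2)


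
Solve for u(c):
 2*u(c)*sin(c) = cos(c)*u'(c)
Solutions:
 u(c) = C1/cos(c)^2


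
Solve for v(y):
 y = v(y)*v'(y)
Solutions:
 v(y) = -sqrt(C1 + y^2)
 v(y) = sqrt(C1 + y^2)


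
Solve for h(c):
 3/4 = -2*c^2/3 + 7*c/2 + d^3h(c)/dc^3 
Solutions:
 h(c) = C1 + C2*c + C3*c^2 + c^5/90 - 7*c^4/48 + c^3/8


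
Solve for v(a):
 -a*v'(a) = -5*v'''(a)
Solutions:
 v(a) = C1 + Integral(C2*airyai(5^(2/3)*a/5) + C3*airybi(5^(2/3)*a/5), a)


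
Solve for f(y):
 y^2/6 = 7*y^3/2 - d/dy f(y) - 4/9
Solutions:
 f(y) = C1 + 7*y^4/8 - y^3/18 - 4*y/9


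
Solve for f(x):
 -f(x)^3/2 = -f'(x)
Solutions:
 f(x) = -sqrt(-1/(C1 + x))
 f(x) = sqrt(-1/(C1 + x))


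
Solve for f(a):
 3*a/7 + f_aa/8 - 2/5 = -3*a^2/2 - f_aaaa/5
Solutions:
 f(a) = C1 + C2*a + C3*sin(sqrt(10)*a/4) + C4*cos(sqrt(10)*a/4) - a^4 - 4*a^3/7 + 104*a^2/5


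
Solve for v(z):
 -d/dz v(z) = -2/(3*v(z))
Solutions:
 v(z) = -sqrt(C1 + 12*z)/3
 v(z) = sqrt(C1 + 12*z)/3


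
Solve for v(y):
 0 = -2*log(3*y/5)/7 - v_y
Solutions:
 v(y) = C1 - 2*y*log(y)/7 - 2*y*log(3)/7 + 2*y/7 + 2*y*log(5)/7


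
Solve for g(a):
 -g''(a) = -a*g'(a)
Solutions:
 g(a) = C1 + C2*erfi(sqrt(2)*a/2)


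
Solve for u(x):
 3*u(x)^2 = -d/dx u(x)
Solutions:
 u(x) = 1/(C1 + 3*x)


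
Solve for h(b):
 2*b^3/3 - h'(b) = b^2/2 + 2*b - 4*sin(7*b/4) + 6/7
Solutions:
 h(b) = C1 + b^4/6 - b^3/6 - b^2 - 6*b/7 - 16*cos(7*b/4)/7


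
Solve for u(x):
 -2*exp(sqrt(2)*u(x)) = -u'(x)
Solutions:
 u(x) = sqrt(2)*(2*log(-1/(C1 + 2*x)) - log(2))/4


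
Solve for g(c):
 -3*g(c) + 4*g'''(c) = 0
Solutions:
 g(c) = C3*exp(6^(1/3)*c/2) + (C1*sin(2^(1/3)*3^(5/6)*c/4) + C2*cos(2^(1/3)*3^(5/6)*c/4))*exp(-6^(1/3)*c/4)


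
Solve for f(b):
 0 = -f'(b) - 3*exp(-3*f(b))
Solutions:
 f(b) = log(C1 - 9*b)/3
 f(b) = log((-3^(1/3) - 3^(5/6)*I)*(C1 - 3*b)^(1/3)/2)
 f(b) = log((-3^(1/3) + 3^(5/6)*I)*(C1 - 3*b)^(1/3)/2)


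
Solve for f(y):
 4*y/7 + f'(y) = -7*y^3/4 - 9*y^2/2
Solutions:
 f(y) = C1 - 7*y^4/16 - 3*y^3/2 - 2*y^2/7


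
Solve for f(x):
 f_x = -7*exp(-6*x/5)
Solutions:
 f(x) = C1 + 35*exp(-6*x/5)/6


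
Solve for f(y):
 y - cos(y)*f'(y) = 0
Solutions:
 f(y) = C1 + Integral(y/cos(y), y)


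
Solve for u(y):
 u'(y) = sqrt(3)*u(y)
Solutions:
 u(y) = C1*exp(sqrt(3)*y)


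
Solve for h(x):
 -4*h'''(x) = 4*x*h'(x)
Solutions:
 h(x) = C1 + Integral(C2*airyai(-x) + C3*airybi(-x), x)


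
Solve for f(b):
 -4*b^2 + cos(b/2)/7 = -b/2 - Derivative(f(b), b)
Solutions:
 f(b) = C1 + 4*b^3/3 - b^2/4 - 2*sin(b/2)/7


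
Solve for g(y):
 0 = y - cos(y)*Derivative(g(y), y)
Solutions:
 g(y) = C1 + Integral(y/cos(y), y)


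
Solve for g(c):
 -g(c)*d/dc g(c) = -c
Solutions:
 g(c) = -sqrt(C1 + c^2)
 g(c) = sqrt(C1 + c^2)


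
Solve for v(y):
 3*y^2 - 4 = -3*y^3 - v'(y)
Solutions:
 v(y) = C1 - 3*y^4/4 - y^3 + 4*y


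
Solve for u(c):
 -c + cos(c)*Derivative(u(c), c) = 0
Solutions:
 u(c) = C1 + Integral(c/cos(c), c)


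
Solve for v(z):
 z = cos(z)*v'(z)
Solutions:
 v(z) = C1 + Integral(z/cos(z), z)


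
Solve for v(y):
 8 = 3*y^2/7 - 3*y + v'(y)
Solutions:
 v(y) = C1 - y^3/7 + 3*y^2/2 + 8*y


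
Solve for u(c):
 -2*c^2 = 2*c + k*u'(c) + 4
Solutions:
 u(c) = C1 - 2*c^3/(3*k) - c^2/k - 4*c/k


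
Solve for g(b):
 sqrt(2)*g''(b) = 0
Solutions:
 g(b) = C1 + C2*b


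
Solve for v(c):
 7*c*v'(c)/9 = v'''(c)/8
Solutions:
 v(c) = C1 + Integral(C2*airyai(2*21^(1/3)*c/3) + C3*airybi(2*21^(1/3)*c/3), c)


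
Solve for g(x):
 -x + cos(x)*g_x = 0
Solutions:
 g(x) = C1 + Integral(x/cos(x), x)


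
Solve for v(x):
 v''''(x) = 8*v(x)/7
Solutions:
 v(x) = C1*exp(-14^(3/4)*x/7) + C2*exp(14^(3/4)*x/7) + C3*sin(14^(3/4)*x/7) + C4*cos(14^(3/4)*x/7)


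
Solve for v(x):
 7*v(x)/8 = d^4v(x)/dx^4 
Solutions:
 v(x) = C1*exp(-14^(1/4)*x/2) + C2*exp(14^(1/4)*x/2) + C3*sin(14^(1/4)*x/2) + C4*cos(14^(1/4)*x/2)


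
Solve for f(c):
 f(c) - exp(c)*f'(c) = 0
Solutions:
 f(c) = C1*exp(-exp(-c))


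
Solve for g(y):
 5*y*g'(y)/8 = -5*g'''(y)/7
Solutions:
 g(y) = C1 + Integral(C2*airyai(-7^(1/3)*y/2) + C3*airybi(-7^(1/3)*y/2), y)


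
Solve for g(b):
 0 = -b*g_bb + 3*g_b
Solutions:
 g(b) = C1 + C2*b^4


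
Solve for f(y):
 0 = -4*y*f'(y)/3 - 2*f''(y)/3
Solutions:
 f(y) = C1 + C2*erf(y)


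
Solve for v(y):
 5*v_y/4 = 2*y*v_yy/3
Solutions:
 v(y) = C1 + C2*y^(23/8)


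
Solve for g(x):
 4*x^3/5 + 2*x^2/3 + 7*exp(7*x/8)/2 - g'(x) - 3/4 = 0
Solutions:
 g(x) = C1 + x^4/5 + 2*x^3/9 - 3*x/4 + 4*exp(7*x/8)


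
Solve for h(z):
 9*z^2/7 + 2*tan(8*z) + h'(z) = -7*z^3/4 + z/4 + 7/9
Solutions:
 h(z) = C1 - 7*z^4/16 - 3*z^3/7 + z^2/8 + 7*z/9 + log(cos(8*z))/4


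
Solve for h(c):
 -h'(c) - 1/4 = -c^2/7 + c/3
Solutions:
 h(c) = C1 + c^3/21 - c^2/6 - c/4


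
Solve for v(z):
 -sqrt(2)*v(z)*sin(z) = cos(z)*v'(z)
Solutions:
 v(z) = C1*cos(z)^(sqrt(2))


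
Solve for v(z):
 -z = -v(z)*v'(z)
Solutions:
 v(z) = -sqrt(C1 + z^2)
 v(z) = sqrt(C1 + z^2)


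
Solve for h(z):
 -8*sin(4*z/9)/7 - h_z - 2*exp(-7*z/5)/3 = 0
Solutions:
 h(z) = C1 + 18*cos(4*z/9)/7 + 10*exp(-7*z/5)/21


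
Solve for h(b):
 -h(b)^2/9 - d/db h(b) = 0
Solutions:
 h(b) = 9/(C1 + b)


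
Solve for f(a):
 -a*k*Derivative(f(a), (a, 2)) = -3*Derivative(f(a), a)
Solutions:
 f(a) = C1 + a^(((re(k) + 3)*re(k) + im(k)^2)/(re(k)^2 + im(k)^2))*(C2*sin(3*log(a)*Abs(im(k))/(re(k)^2 + im(k)^2)) + C3*cos(3*log(a)*im(k)/(re(k)^2 + im(k)^2)))


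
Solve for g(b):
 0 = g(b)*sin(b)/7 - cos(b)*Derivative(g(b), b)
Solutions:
 g(b) = C1/cos(b)^(1/7)


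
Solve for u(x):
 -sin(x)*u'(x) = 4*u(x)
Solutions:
 u(x) = C1*(cos(x)^2 + 2*cos(x) + 1)/(cos(x)^2 - 2*cos(x) + 1)


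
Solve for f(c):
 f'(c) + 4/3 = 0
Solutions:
 f(c) = C1 - 4*c/3


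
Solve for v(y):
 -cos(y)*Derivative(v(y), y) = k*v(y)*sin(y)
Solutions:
 v(y) = C1*exp(k*log(cos(y)))


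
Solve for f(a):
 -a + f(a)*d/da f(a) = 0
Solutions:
 f(a) = -sqrt(C1 + a^2)
 f(a) = sqrt(C1 + a^2)


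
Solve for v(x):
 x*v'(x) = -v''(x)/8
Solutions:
 v(x) = C1 + C2*erf(2*x)


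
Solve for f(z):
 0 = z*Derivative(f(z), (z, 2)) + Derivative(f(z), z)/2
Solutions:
 f(z) = C1 + C2*sqrt(z)


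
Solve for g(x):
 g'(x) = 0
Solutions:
 g(x) = C1


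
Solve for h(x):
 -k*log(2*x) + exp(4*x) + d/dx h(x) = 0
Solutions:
 h(x) = C1 + k*x*log(x) + k*x*(-1 + log(2)) - exp(4*x)/4


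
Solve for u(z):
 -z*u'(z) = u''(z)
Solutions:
 u(z) = C1 + C2*erf(sqrt(2)*z/2)


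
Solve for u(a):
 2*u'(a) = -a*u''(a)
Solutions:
 u(a) = C1 + C2/a


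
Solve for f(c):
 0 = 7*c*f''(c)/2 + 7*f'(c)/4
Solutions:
 f(c) = C1 + C2*sqrt(c)


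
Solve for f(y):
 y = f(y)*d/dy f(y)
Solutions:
 f(y) = -sqrt(C1 + y^2)
 f(y) = sqrt(C1 + y^2)


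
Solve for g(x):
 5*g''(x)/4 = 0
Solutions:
 g(x) = C1 + C2*x


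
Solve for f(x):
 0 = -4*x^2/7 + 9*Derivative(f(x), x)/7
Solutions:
 f(x) = C1 + 4*x^3/27


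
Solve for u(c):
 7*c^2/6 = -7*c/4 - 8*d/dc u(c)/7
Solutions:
 u(c) = C1 - 49*c^3/144 - 49*c^2/64


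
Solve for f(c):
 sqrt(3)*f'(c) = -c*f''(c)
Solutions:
 f(c) = C1 + C2*c^(1 - sqrt(3))


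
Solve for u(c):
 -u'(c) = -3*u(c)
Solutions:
 u(c) = C1*exp(3*c)


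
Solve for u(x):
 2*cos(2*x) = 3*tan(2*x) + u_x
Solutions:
 u(x) = C1 + 3*log(cos(2*x))/2 + sin(2*x)


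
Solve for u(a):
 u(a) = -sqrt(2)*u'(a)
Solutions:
 u(a) = C1*exp(-sqrt(2)*a/2)


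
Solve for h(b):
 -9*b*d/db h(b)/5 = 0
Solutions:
 h(b) = C1


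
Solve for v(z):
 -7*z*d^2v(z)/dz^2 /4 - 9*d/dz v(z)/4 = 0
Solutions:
 v(z) = C1 + C2/z^(2/7)


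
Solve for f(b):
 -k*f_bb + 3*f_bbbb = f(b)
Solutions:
 f(b) = C1*exp(-sqrt(6)*b*sqrt(k - sqrt(k^2 + 12))/6) + C2*exp(sqrt(6)*b*sqrt(k - sqrt(k^2 + 12))/6) + C3*exp(-sqrt(6)*b*sqrt(k + sqrt(k^2 + 12))/6) + C4*exp(sqrt(6)*b*sqrt(k + sqrt(k^2 + 12))/6)


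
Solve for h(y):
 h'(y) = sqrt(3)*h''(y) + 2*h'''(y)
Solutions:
 h(y) = C1 + C2*exp(y*(-sqrt(3) + sqrt(11))/4) + C3*exp(-y*(sqrt(3) + sqrt(11))/4)


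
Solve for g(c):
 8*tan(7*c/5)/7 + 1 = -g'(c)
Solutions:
 g(c) = C1 - c + 40*log(cos(7*c/5))/49


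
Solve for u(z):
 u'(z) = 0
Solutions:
 u(z) = C1


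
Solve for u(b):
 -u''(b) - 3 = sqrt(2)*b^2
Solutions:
 u(b) = C1 + C2*b - sqrt(2)*b^4/12 - 3*b^2/2


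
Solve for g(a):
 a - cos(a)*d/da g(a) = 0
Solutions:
 g(a) = C1 + Integral(a/cos(a), a)


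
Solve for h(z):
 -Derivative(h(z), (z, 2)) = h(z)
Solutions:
 h(z) = C1*sin(z) + C2*cos(z)
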